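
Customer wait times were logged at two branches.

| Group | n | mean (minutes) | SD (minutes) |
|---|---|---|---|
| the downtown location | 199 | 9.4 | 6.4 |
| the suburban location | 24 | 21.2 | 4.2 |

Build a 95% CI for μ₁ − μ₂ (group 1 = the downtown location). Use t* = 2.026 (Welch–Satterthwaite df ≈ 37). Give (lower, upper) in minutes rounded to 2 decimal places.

Per-group SEs: s₁/√n₁ = 6.4/√199 = 0.4537, s₂/√n₂ = 4.2/√24 = 0.8573.
Unpooled SE of the difference: √(0.20584369 + 0.73496329) = 0.9700.
Margin of error = t* · SE = 2.026 × 0.9700 = 1.9652.
x̄₁ − x̄₂ = 9.4 − 21.2 = -11.8000.
CI: -11.8000 ± 1.9652 = (-13.77, -9.83).

(-13.77, -9.83)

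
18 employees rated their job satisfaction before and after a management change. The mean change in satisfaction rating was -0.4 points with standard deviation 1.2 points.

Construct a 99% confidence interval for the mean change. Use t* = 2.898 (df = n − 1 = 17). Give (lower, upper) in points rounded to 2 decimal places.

(-1.22, 0.42)

Paired design: SE = s_d/√n = 1.2/√18 = 0.2828.
t* = 2.898; margin of error = 2.898 × 0.2828 = 0.8196.
-0.4 ± 0.8196 → (-1.22, 0.42).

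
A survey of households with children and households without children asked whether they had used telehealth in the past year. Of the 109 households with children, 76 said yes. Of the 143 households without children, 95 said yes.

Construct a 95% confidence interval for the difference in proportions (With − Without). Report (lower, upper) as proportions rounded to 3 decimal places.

p̂₁ = 76/109 = 0.6972 and p̂₂ = 95/143 = 0.6643.
SE₁ = √(p̂₁(1−p̂₁)/n₁) = √(0.6972·0.3028/109) = 0.04401; SE₂ = √(0.6643·0.3357/143) = 0.03949.
Independent samples: SE of the difference = √(SE₁² + SE₂²) = √(0.0019368801 + 0.0015594601) = 0.05913.
z* for 95% confidence is 1.960, so the margin of error is 1.960 × 0.05913 = 0.11589.
Point estimate p̂₁ − p̂₂ = 0.6972 − 0.6643 = 0.0329.
0.0329 ± 0.11589 → (-0.083, 0.149).

(-0.083, 0.149)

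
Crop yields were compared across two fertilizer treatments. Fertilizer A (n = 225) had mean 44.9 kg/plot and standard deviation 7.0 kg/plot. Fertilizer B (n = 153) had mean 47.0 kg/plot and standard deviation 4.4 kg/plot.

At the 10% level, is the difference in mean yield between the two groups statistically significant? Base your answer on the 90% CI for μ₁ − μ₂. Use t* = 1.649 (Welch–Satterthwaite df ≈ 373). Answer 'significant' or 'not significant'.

Per-group SEs: s₁/√n₁ = 7.0/√225 = 0.4667, s₂/√n₂ = 4.4/√153 = 0.3557.
Unpooled SE of the difference: √(0.21780889 + 0.12652249) = 0.5868.
Margin of error = t* · SE = 1.649 × 0.5868 = 0.9676.
x̄₁ − x̄₂ = 44.9 − 47.0 = -2.1000.
CI: -2.1000 ± 0.9676 = (-3.0676, -1.1324).
The interval (-3.0676, -1.1324) does not contain 0, so the difference is significant.

significant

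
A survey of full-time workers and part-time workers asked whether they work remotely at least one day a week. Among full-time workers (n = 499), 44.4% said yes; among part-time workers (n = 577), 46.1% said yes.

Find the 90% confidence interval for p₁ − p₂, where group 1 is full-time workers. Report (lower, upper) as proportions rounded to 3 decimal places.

The two standard errors are √(0.4440×0.5560/499) = 0.02224 and √(0.4610×0.5390/577) = 0.02075.
Because the samples are independent, SE_diff = √(0.02224² + 0.02075²) = 0.03042.
Using z* = 1.645 for 90%, ME = 1.645 × 0.03042 = 0.05004.
p̂₁ − p̂₂ = -0.0170; interval -0.0170 ± 0.05004 gives (-0.067, 0.033).

(-0.067, 0.033)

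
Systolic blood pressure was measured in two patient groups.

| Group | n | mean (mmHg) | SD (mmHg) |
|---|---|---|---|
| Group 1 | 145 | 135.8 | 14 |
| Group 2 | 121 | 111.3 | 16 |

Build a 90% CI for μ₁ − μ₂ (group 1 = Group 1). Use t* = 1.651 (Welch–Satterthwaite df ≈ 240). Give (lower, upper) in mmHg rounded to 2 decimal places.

(21.43, 27.57)

Standard errors of each mean: 14/√145 = 1.1626 and 16/√121 = 1.4545.
SE(x̄₁ − x̄₂) = √(1.1626² + 1.4545²) = 1.8620 for independent samples with unequal variances.
With t* = 1.651, the margin is 1.651 × 1.8620 = 3.0742.
x̄₁ − x̄₂ = 135.8 − 111.3 = 24.5000; the interval is 24.5000 ± 3.0742 = (21.43, 27.57).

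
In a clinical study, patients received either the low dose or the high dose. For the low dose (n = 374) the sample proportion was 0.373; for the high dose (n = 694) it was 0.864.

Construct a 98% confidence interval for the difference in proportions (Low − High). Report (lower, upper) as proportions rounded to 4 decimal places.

The two standard errors are √(0.3730×0.6270/374) = 0.02501 and √(0.8640×0.1360/694) = 0.01301.
Because the samples are independent, SE_diff = √(0.02501² + 0.01301²) = 0.02819.
Using z* = 2.326 for 98%, ME = 2.326 × 0.02819 = 0.06557.
p̂₁ − p̂₂ = -0.4910; interval -0.4910 ± 0.06557 gives (-0.5566, -0.4254).

(-0.5566, -0.4254)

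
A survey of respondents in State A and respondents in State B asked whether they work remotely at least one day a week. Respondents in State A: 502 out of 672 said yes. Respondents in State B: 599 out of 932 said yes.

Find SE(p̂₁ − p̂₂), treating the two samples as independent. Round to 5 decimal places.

0.02297

First, p̂₁ = 502/672 = 0.7470; p̂₂ = 599/932 = 0.6427.
The two standard errors are √(0.7470×0.2530/672) = 0.01677 and √(0.6427×0.3573/932) = 0.01570.
Because the samples are independent, SE_diff = √(0.01677² + 0.01570²) = 0.02297.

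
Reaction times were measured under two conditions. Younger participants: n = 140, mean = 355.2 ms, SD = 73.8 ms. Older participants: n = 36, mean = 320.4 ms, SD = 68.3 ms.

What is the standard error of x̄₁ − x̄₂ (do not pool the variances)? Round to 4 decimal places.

Standard errors of each mean: 73.8/√140 = 6.2372 and 68.3/√36 = 11.3833.
SE(x̄₁ − x̄₂) = √(6.2372² + 11.3833²) = 12.9801 for independent samples with unequal variances.

12.9801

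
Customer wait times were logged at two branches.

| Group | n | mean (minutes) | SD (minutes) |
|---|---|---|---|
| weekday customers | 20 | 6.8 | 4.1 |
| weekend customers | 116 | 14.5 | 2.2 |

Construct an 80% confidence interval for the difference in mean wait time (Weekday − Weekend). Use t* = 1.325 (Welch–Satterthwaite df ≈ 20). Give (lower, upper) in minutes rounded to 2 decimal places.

(-8.94, -6.46)

Standard errors of each mean: 4.1/√20 = 0.9168 and 2.2/√116 = 0.2043.
SE(x̄₁ − x̄₂) = √(0.9168² + 0.2043²) = 0.9393 for independent samples with unequal variances.
With t* = 1.325, the margin is 1.325 × 0.9393 = 1.2446.
x̄₁ − x̄₂ = 6.8 − 14.5 = -7.7000; the interval is -7.7000 ± 1.2446 = (-8.94, -6.46).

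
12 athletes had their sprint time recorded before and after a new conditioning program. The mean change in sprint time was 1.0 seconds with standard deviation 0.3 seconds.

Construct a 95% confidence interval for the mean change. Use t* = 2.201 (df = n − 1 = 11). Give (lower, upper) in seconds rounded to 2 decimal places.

This is a matched-pairs design, so SE = s_d/√n = 0.3/√12 = 0.0866.
Margin = 2.201 × 0.0866 = 0.1906; the interval is 1.0 ± 0.1906 = (0.81, 1.19).

(0.81, 1.19)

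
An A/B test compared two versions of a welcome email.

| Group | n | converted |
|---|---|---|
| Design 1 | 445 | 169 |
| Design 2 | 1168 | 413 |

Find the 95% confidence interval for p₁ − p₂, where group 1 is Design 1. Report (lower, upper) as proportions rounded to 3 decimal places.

(-0.027, 0.079)

First, p̂₁ = 169/445 = 0.3798; p̂₂ = 413/1168 = 0.3536.
The two standard errors are √(0.3798×0.6202/445) = 0.02301 and √(0.3536×0.6464/1168) = 0.01399.
Because the samples are independent, SE_diff = √(0.02301² + 0.01399²) = 0.02693.
Using z* = 1.960 for 95%, ME = 1.960 × 0.02693 = 0.05278.
p̂₁ − p̂₂ = 0.0262; interval 0.0262 ± 0.05278 gives (-0.027, 0.079).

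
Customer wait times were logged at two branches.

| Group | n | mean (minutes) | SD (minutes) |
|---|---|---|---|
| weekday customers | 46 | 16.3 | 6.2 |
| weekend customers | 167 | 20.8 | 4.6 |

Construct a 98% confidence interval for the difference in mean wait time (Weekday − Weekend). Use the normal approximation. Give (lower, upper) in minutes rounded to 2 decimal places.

Standard errors of each mean: 6.2/√46 = 0.9141 and 4.6/√167 = 0.3560.
SE(x̄₁ − x̄₂) = √(0.9141² + 0.3560²) = 0.9810 for independent samples with unequal variances.
With z* = 2.326, the margin is 2.326 × 0.9810 = 2.2818.
x̄₁ − x̄₂ = 16.3 − 20.8 = -4.5000; the interval is -4.5000 ± 2.2818 = (-6.78, -2.22).

(-6.78, -2.22)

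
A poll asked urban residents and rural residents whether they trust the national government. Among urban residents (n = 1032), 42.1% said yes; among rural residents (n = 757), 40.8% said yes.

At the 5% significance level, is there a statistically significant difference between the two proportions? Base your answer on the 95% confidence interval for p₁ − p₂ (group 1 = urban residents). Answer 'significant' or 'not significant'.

The two standard errors are √(0.4210×0.5790/1032) = 0.01537 and √(0.4080×0.5920/757) = 0.01786.
Because the samples are independent, SE_diff = √(0.01537² + 0.01786²) = 0.02356.
Using z* = 1.960 for 95%, ME = 1.960 × 0.02356 = 0.04618.
p̂₁ − p̂₂ = 0.0130; interval 0.0130 ± 0.04618 gives (-0.03318, 0.05918).
The interval (-0.03318, 0.05918) contains 0, so the difference is not significant.

not significant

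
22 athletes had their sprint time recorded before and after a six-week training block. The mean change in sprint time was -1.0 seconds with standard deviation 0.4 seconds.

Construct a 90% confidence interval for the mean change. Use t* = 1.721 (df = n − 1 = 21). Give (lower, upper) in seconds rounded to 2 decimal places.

(-1.15, -0.85)

Paired design: SE = s_d/√n = 0.4/√22 = 0.0853.
t* = 1.721; margin of error = 1.721 × 0.0853 = 0.1468.
-1.0 ± 0.1468 → (-1.15, -0.85).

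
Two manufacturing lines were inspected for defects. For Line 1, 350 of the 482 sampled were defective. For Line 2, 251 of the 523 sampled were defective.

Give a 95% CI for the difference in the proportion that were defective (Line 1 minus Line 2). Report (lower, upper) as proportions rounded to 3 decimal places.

p̂₁ = 350/482 = 0.7261 and p̂₂ = 251/523 = 0.4799.
SE₁ = √(p̂₁(1−p̂₁)/n₁) = √(0.7261·0.2739/482) = 0.02031; SE₂ = √(0.4799·0.5201/523) = 0.02185.
Independent samples: SE of the difference = √(SE₁² + SE₂²) = √(0.0004124961 + 0.0004774225) = 0.02983.
z* for 95% confidence is 1.960, so the margin of error is 1.960 × 0.02983 = 0.05847.
Point estimate p̂₁ − p̂₂ = 0.7261 − 0.4799 = 0.2462.
0.2462 ± 0.05847 → (0.188, 0.305).

(0.188, 0.305)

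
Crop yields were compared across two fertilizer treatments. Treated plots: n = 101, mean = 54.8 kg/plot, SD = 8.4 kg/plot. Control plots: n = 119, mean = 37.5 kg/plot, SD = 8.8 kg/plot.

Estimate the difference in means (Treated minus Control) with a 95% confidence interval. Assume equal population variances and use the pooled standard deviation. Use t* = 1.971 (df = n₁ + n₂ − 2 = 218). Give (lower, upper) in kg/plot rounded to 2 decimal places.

(15.00, 19.60)

Pooled variance s_p² = [100·8.4² + 118·8.8²] / (101+119−2) = 74.2840, so s_p = 8.6188.
SE_diff = s_p·√(1/n₁ + 1/n₂) = 8.6188·√(1/101 + 1/119) = 1.1661.
t* = 1.971; margin = 1.971 × 1.1661 = 2.2984.
Difference = 54.8 − 37.5 = 17.3000.
17.3000 ± 2.2984 → (15.00, 19.60).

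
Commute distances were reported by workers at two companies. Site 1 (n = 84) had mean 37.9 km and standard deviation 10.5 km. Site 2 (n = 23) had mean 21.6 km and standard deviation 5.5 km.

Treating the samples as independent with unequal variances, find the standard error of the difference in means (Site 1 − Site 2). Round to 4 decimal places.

Standard errors of each mean: 10.5/√84 = 1.1456 and 5.5/√23 = 1.1468.
SE(x̄₁ − x̄₂) = √(1.1456² + 1.1468²) = 1.6210 for independent samples with unequal variances.

1.6210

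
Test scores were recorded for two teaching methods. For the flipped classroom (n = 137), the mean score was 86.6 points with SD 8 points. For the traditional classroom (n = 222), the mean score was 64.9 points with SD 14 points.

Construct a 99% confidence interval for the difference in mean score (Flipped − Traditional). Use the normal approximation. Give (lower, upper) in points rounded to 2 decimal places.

Per-group SEs: s₁/√n₁ = 8/√137 = 0.6835, s₂/√n₂ = 14/√222 = 0.9396.
Unpooled SE of the difference: √(0.46717225 + 0.88284816) = 1.1619.
Margin of error = z* · SE = 2.576 × 1.1619 = 2.9931.
x̄₁ − x̄₂ = 86.6 − 64.9 = 21.7000.
CI: 21.7000 ± 2.9931 = (18.71, 24.69).

(18.71, 24.69)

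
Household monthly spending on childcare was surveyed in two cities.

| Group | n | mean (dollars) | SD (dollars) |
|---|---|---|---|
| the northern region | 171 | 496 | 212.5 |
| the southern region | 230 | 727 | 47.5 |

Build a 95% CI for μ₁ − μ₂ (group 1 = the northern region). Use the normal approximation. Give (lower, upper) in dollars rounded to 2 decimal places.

SE₁ = s₁/√n₁ = 212.5/√171 = 16.2503; SE₂ = 47.5/√230 = 3.1321.
Independent samples, unequal variances: SE_diff = √(SE₁² + SE₂²) = √(264.07225009 + 9.81005041) = 16.5494.
z* = 1.960, so margin of error = 1.960 × 16.5494 = 32.4368.
Difference in means = 496 − 727 = -231.0000.
-231.0000 ± 32.4368 → (-263.44, -198.56).

(-263.44, -198.56)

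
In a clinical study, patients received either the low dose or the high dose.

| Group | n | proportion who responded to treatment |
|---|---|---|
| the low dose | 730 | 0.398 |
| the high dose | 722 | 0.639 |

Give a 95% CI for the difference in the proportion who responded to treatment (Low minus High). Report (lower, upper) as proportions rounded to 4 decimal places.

(-0.2909, -0.1911)

Each SE is √(p̂(1−p̂)/n): √(0.3980·0.6020/730) = 0.01812 and √(0.6390·0.3610/722) = 0.01787.
SE(p̂₁ − p̂₂) = √(SE₁² + SE₂²) = √(0.0003283344 + 0.0003193369) = 0.02545, since the two samples are independent.
At 95% confidence z* = 1.960; margin = 1.960 × 0.02545 = 0.04988.
The difference is 0.3980 − 0.6390 = -0.2410, so the interval is -0.2410 ± 0.04988 = (-0.2909, -0.1911).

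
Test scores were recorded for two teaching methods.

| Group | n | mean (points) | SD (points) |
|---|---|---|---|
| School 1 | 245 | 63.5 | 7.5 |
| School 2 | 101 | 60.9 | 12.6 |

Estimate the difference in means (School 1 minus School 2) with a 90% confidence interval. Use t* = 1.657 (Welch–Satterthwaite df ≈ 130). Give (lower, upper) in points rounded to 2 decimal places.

(0.38, 4.82)

Per-group SEs: s₁/√n₁ = 7.5/√245 = 0.4792, s₂/√n₂ = 12.6/√101 = 1.2537.
Unpooled SE of the difference: √(0.22963264 + 1.57176369) = 1.3422.
Margin of error = t* · SE = 1.657 × 1.3422 = 2.2240.
x̄₁ − x̄₂ = 63.5 − 60.9 = 2.6000.
CI: 2.6000 ± 2.2240 = (0.38, 4.82).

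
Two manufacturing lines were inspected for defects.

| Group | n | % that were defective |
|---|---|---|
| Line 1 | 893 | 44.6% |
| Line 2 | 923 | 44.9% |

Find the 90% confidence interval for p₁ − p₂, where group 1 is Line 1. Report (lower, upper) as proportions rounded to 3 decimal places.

Each SE is √(p̂(1−p̂)/n): √(0.4460·0.5540/893) = 0.01663 and √(0.4490·0.5510/923) = 0.01637.
SE(p̂₁ − p̂₂) = √(SE₁² + SE₂²) = √(0.0002765569 + 0.0002679769) = 0.02334, since the two samples are independent.
At 90% confidence z* = 1.645; margin = 1.645 × 0.02334 = 0.03839.
The difference is 0.4460 − 0.4490 = -0.0030, so the interval is -0.0030 ± 0.03839 = (-0.041, 0.035).

(-0.041, 0.035)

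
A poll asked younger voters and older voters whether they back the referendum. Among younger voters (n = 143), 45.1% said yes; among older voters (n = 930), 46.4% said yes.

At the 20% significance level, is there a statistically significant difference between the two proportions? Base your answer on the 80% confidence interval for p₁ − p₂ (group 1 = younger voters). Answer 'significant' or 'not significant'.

not significant

Each SE is √(p̂(1−p̂)/n): √(0.4510·0.5490/143) = 0.04161 and √(0.4640·0.5360/930) = 0.01635.
SE(p̂₁ − p̂₂) = √(SE₁² + SE₂²) = √(0.0017313921 + 0.0002673225) = 0.04471, since the two samples are independent.
At 80% confidence z* = 1.282; margin = 1.282 × 0.04471 = 0.05732.
The difference is 0.4510 − 0.4640 = -0.0130, so the interval is -0.0130 ± 0.05732 = (-0.07032, 0.04432).
The interval (-0.07032, 0.04432) contains 0, so the difference is not significant.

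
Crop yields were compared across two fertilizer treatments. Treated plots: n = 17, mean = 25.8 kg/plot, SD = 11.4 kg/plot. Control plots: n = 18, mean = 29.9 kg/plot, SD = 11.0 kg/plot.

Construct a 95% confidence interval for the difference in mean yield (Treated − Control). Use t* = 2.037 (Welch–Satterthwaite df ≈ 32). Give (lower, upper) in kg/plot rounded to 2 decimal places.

Per-group SEs: s₁/√n₁ = 11.4/√17 = 2.7649, s₂/√n₂ = 11.0/√18 = 2.5927.
Unpooled SE of the difference: √(7.64467201 + 6.72209329) = 3.7904.
Margin of error = t* · SE = 2.037 × 3.7904 = 7.7210.
x̄₁ − x̄₂ = 25.8 − 29.9 = -4.1000.
CI: -4.1000 ± 7.7210 = (-11.82, 3.62).

(-11.82, 3.62)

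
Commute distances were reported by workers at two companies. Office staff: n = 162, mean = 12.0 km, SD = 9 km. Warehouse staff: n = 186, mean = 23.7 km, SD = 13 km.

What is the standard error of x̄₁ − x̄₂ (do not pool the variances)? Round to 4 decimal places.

Standard errors of each mean: 9/√162 = 0.7071 and 13/√186 = 0.9532.
SE(x̄₁ − x̄₂) = √(0.7071² + 0.9532²) = 1.1868 for independent samples with unequal variances.

1.1868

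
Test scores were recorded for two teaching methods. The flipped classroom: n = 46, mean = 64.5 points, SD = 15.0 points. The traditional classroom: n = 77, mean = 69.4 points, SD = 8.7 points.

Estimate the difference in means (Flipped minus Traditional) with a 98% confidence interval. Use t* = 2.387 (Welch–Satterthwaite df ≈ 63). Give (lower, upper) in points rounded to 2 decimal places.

Per-group SEs: s₁/√n₁ = 15.0/√46 = 2.2116, s₂/√n₂ = 8.7/√77 = 0.9915.
Unpooled SE of the difference: √(4.89117456 + 0.98307225) = 2.4237.
Margin of error = t* · SE = 2.387 × 2.4237 = 5.7854.
x̄₁ − x̄₂ = 64.5 − 69.4 = -4.9000.
CI: -4.9000 ± 5.7854 = (-10.69, 0.89).

(-10.69, 0.89)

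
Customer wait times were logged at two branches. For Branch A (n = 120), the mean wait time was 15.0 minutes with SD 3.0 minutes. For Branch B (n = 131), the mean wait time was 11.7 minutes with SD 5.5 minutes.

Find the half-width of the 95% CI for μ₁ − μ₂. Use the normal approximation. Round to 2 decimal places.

SE₁ = s₁/√n₁ = 3.0/√120 = 0.2739; SE₂ = 5.5/√131 = 0.4805.
Independent samples, unequal variances: SE_diff = √(SE₁² + SE₂²) = √(0.07502121 + 0.23088025) = 0.5531.
z* = 1.960, so margin of error = 1.960 × 0.5531 = 1.0841.

1.08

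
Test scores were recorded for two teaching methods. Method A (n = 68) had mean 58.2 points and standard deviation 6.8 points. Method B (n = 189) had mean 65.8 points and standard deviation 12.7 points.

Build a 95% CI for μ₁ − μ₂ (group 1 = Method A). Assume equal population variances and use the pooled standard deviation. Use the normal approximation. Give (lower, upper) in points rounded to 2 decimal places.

(-10.77, -4.43)

s_p = √[((n₁−1)s₁² + (n₂−1)s₂²)/(n₁+n₂−2)] = √[(67·6.8² + 188·12.7²)/255] = 11.4482.
SE = 11.4482·√(1/68 + 1/189) = 1.6189.
With z* = 1.960, margin = 1.960 × 1.6189 = 3.1730.
x̄₁ − x̄₂ = 58.2 − 65.8 = -7.6000; interval -7.6000 ± 3.1730 = (-10.77, -4.43).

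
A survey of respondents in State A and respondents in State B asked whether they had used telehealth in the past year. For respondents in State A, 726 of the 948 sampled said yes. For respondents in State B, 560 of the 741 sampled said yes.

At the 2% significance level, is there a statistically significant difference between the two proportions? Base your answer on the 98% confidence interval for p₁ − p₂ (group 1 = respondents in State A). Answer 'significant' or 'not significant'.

not significant

p̂₁ = 726/948 = 0.7658 and p̂₂ = 560/741 = 0.7557.
SE₁ = √(p̂₁(1−p̂₁)/n₁) = √(0.7658·0.2342/948) = 0.01375; SE₂ = √(0.7557·0.2443/741) = 0.01578.
Independent samples: SE of the difference = √(SE₁² + SE₂²) = √(0.0001890625 + 0.0002490084) = 0.02093.
z* for 98% confidence is 2.326, so the margin of error is 2.326 × 0.02093 = 0.04868.
Point estimate p̂₁ − p̂₂ = 0.7658 − 0.7557 = 0.0101.
0.0101 ± 0.04868 → (-0.03858, 0.05878).
The interval (-0.03858, 0.05878) contains 0, so the difference is not significant.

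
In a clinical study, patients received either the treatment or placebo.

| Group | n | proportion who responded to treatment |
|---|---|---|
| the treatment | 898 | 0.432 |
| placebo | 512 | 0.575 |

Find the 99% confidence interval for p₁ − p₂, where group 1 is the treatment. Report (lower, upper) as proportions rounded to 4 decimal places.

(-0.2136, -0.0724)

Each SE is √(p̂(1−p̂)/n): √(0.4320·0.5680/898) = 0.01653 and √(0.5750·0.4250/512) = 0.02185.
SE(p̂₁ − p̂₂) = √(SE₁² + SE₂²) = √(0.0002732409 + 0.0004774225) = 0.02740, since the two samples are independent.
At 99% confidence z* = 2.576; margin = 2.576 × 0.02740 = 0.07058.
The difference is 0.4320 − 0.5750 = -0.1430, so the interval is -0.1430 ± 0.07058 = (-0.2136, -0.0724).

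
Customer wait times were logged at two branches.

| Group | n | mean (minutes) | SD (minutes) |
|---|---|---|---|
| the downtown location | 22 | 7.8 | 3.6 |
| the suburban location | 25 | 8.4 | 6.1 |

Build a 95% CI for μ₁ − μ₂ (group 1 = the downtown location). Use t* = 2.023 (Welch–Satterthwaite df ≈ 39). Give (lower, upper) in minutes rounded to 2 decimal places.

(-3.52, 2.32)

Per-group SEs: s₁/√n₁ = 3.6/√22 = 0.7675, s₂/√n₂ = 6.1/√25 = 1.2200.
Unpooled SE of the difference: √(0.58905625 + 1.4884) = 1.4413.
Margin of error = t* · SE = 2.023 × 1.4413 = 2.9157.
x̄₁ − x̄₂ = 7.8 − 8.4 = -0.6000.
CI: -0.6000 ± 2.9157 = (-3.52, 2.32).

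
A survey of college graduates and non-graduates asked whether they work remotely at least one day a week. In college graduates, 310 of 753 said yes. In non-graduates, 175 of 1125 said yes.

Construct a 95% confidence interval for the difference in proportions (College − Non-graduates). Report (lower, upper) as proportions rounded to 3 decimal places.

(0.215, 0.297)

Sample proportions: 310/753 = 0.4117, 175/1125 = 0.1556.
Each SE is √(p̂(1−p̂)/n): √(0.4117·0.5883/753) = 0.01793 and √(0.1556·0.8444/1125) = 0.01081.
SE(p̂₁ − p̂₂) = √(SE₁² + SE₂²) = √(0.0003214849 + 0.0001168561) = 0.02094, since the two samples are independent.
At 95% confidence z* = 1.960; margin = 1.960 × 0.02094 = 0.04104.
The difference is 0.4117 − 0.1556 = 0.2561, so the interval is 0.2561 ± 0.04104 = (0.215, 0.297).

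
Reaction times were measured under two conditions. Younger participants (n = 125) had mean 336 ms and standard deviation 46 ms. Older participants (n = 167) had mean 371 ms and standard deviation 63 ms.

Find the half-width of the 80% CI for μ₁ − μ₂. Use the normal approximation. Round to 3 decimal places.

Per-group SEs: s₁/√n₁ = 46/√125 = 4.1144, s₂/√n₂ = 63/√167 = 4.8751.
Unpooled SE of the difference: √(16.92828736 + 23.76660001) = 6.3793.
Margin of error = z* · SE = 1.282 × 6.3793 = 8.1783.

8.178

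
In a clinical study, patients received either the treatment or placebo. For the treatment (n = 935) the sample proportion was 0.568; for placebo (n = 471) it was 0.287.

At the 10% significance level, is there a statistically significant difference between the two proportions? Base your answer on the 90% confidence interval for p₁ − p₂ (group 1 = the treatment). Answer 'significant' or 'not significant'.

significant

The two standard errors are √(0.5680×0.4320/935) = 0.01620 and √(0.2870×0.7130/471) = 0.02084.
Because the samples are independent, SE_diff = √(0.01620² + 0.02084²) = 0.02640.
Using z* = 1.645 for 90%, ME = 1.645 × 0.02640 = 0.04343.
p̂₁ − p̂₂ = 0.2810; interval 0.2810 ± 0.04343 gives (0.23757, 0.32443).
The interval (0.23757, 0.32443) does not contain 0, so the difference is significant.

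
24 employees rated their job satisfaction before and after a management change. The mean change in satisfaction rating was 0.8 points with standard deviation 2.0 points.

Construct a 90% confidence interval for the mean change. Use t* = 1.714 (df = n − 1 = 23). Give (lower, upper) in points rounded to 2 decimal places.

(0.10, 1.50)

Paired design: SE = s_d/√n = 2.0/√24 = 0.4082.
t* = 1.714; margin of error = 1.714 × 0.4082 = 0.6997.
0.8 ± 0.6997 → (0.10, 1.50).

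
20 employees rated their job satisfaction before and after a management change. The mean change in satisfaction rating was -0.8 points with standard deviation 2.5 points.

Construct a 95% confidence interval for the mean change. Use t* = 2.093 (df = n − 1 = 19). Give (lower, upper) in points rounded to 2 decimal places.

This is a matched-pairs design, so SE = s_d/√n = 2.5/√20 = 0.5590.
Margin = 2.093 × 0.5590 = 1.1700; the interval is -0.8 ± 1.1700 = (-1.97, 0.37).

(-1.97, 0.37)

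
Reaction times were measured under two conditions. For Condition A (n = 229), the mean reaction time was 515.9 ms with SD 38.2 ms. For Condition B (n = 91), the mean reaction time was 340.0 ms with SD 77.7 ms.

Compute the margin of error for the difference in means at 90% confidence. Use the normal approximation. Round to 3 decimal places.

Standard errors of each mean: 38.2/√229 = 2.5243 and 77.7/√91 = 8.1452.
SE(x̄₁ − x̄₂) = √(2.5243² + 8.1452²) = 8.5274 for independent samples with unequal variances.
With z* = 1.645, the margin is 1.645 × 8.5274 = 14.0276.

14.028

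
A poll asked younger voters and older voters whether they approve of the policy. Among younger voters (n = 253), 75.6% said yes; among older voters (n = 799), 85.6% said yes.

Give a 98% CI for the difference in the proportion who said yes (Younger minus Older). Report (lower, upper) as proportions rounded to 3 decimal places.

Each SE is √(p̂(1−p̂)/n): √(0.7560·0.2440/253) = 0.02700 and √(0.8560·0.1440/799) = 0.01242.
SE(p̂₁ − p̂₂) = √(SE₁² + SE₂²) = √(0.000729 + 0.0001542564) = 0.02972, since the two samples are independent.
At 98% confidence z* = 2.326; margin = 2.326 × 0.02972 = 0.06913.
The difference is 0.7560 − 0.8560 = -0.1000, so the interval is -0.1000 ± 0.06913 = (-0.169, -0.031).

(-0.169, -0.031)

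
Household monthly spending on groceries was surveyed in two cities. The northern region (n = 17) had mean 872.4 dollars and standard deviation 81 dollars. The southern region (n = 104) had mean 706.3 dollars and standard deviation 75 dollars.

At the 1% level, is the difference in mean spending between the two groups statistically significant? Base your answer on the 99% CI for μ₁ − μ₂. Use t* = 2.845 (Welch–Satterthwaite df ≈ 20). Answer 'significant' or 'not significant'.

significant

Per-group SEs: s₁/√n₁ = 81/√17 = 19.6454, s₂/√n₂ = 75/√104 = 7.3544.
Unpooled SE of the difference: √(385.94174116 + 54.08719936) = 20.9769.
Margin of error = t* · SE = 2.845 × 20.9769 = 59.6793.
x̄₁ − x̄₂ = 872.4 − 706.3 = 166.1000.
CI: 166.1000 ± 59.6793 = (106.4207, 225.7793).
The interval (106.4207, 225.7793) does not contain 0, so the difference is significant.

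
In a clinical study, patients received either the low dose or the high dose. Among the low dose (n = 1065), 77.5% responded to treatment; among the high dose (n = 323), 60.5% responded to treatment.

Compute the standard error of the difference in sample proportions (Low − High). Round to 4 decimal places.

Each SE is √(p̂(1−p̂)/n): √(0.7750·0.2250/1065) = 0.01280 and √(0.6050·0.3950/323) = 0.02720.
SE(p̂₁ − p̂₂) = √(SE₁² + SE₂²) = √(0.00016384 + 0.00073984) = 0.03006, since the two samples are independent.

0.0301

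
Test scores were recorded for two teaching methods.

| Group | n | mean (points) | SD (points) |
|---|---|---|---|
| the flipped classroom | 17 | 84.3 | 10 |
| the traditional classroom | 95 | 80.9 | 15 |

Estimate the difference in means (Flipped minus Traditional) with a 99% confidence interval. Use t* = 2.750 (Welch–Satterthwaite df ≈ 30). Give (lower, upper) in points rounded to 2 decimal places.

(-4.50, 11.30)

Standard errors of each mean: 10/√17 = 2.4254 and 15/√95 = 1.5390.
SE(x̄₁ − x̄₂) = √(2.4254² + 1.5390²) = 2.8725 for independent samples with unequal variances.
With t* = 2.750, the margin is 2.750 × 2.8725 = 7.8994.
x̄₁ − x̄₂ = 84.3 − 80.9 = 3.4000; the interval is 3.4000 ± 7.8994 = (-4.50, 11.30).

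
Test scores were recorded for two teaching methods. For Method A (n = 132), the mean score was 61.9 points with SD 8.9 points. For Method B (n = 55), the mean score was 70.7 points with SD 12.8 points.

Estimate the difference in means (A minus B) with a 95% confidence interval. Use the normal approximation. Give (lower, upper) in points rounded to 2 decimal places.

(-12.51, -5.09)

SE₁ = s₁/√n₁ = 8.9/√132 = 0.7746; SE₂ = 12.8/√55 = 1.7260.
Independent samples, unequal variances: SE_diff = √(SE₁² + SE₂²) = √(0.60000516 + 2.979076) = 1.8918.
z* = 1.960, so margin of error = 1.960 × 1.8918 = 3.7079.
Difference in means = 61.9 − 70.7 = -8.8000.
-8.8000 ± 3.7079 → (-12.51, -5.09).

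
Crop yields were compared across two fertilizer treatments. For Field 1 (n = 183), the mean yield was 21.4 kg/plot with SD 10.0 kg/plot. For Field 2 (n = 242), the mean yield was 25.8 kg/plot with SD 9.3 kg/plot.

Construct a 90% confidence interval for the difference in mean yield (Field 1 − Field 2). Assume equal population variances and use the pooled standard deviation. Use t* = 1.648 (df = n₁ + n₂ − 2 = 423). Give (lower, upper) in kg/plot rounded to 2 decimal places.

s_p = √[((n₁−1)s₁² + (n₂−1)s₂²)/(n₁+n₂−2)] = √[(182·10.0² + 241·9.3²)/423] = 9.6074.
SE = 9.6074·√(1/183 + 1/242) = 0.9412.
With t* = 1.648, margin = 1.648 × 0.9412 = 1.5511.
x̄₁ − x̄₂ = 21.4 − 25.8 = -4.4000; interval -4.4000 ± 1.5511 = (-5.95, -2.85).

(-5.95, -2.85)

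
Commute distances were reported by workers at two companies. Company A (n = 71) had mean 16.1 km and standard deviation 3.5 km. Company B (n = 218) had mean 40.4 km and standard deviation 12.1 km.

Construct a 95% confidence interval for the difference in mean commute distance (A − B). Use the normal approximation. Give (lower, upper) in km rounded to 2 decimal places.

(-26.10, -22.50)

SE₁ = s₁/√n₁ = 3.5/√71 = 0.4154; SE₂ = 12.1/√218 = 0.8195.
Independent samples, unequal variances: SE_diff = √(SE₁² + SE₂²) = √(0.17255716 + 0.67158025) = 0.9188.
z* = 1.960, so margin of error = 1.960 × 0.9188 = 1.8008.
Difference in means = 16.1 − 40.4 = -24.3000.
-24.3000 ± 1.8008 → (-26.10, -22.50).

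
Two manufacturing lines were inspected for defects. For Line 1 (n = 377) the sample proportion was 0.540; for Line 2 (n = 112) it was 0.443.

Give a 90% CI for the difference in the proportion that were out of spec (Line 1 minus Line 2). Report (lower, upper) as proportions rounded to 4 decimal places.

(0.0090, 0.1850)

SE₁ = √(p̂₁(1−p̂₁)/n₁) = √(0.5400·0.4600/377) = 0.02567; SE₂ = √(0.4430·0.5570/112) = 0.04694.
Independent samples: SE of the difference = √(SE₁² + SE₂²) = √(0.0006589489 + 0.0022033636) = 0.05350.
z* for 90% confidence is 1.645, so the margin of error is 1.645 × 0.05350 = 0.08801.
Point estimate p̂₁ − p̂₂ = 0.5400 − 0.4430 = 0.0970.
0.0970 ± 0.08801 → (0.0090, 0.1850).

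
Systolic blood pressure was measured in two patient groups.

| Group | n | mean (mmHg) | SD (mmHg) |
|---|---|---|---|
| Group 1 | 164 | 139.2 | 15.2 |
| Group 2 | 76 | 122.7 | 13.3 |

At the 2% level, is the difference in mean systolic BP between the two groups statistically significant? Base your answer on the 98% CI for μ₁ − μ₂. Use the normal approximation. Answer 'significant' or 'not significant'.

Per-group SEs: s₁/√n₁ = 15.2/√164 = 1.1869, s₂/√n₂ = 13.3/√76 = 1.5256.
Unpooled SE of the difference: √(1.40873161 + 2.32745536) = 1.9329.
Margin of error = z* · SE = 2.326 × 1.9329 = 4.4959.
x̄₁ − x̄₂ = 139.2 − 122.7 = 16.5000.
CI: 16.5000 ± 4.4959 = (12.0041, 20.9959).
The interval (12.0041, 20.9959) does not contain 0, so the difference is significant.

significant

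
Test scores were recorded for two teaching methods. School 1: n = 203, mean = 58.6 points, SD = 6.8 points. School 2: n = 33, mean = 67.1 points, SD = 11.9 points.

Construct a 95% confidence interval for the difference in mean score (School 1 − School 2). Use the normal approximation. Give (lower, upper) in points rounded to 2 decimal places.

(-12.67, -4.33)

Per-group SEs: s₁/√n₁ = 6.8/√203 = 0.4773, s₂/√n₂ = 11.9/√33 = 2.0715.
Unpooled SE of the difference: √(0.22781529 + 4.29111225) = 2.1258.
Margin of error = z* · SE = 1.960 × 2.1258 = 4.1666.
x̄₁ − x̄₂ = 58.6 − 67.1 = -8.5000.
CI: -8.5000 ± 4.1666 = (-12.67, -4.33).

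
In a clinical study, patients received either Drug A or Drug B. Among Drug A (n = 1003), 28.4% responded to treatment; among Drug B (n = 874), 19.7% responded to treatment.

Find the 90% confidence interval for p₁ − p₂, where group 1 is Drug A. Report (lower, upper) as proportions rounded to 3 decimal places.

(0.055, 0.119)

SE₁ = √(p̂₁(1−p̂₁)/n₁) = √(0.2840·0.7160/1003) = 0.01424; SE₂ = √(0.1970·0.8030/874) = 0.01345.
Independent samples: SE of the difference = √(SE₁² + SE₂²) = √(0.0002027776 + 0.0001809025) = 0.01959.
z* for 90% confidence is 1.645, so the margin of error is 1.645 × 0.01959 = 0.03223.
Point estimate p̂₁ − p̂₂ = 0.2840 − 0.1970 = 0.0870.
0.0870 ± 0.03223 → (0.055, 0.119).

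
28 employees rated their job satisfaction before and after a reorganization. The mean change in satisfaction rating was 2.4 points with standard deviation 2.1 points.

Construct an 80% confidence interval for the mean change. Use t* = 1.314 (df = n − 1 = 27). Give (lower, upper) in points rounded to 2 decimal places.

(1.88, 2.92)

Paired design: SE = s_d/√n = 2.1/√28 = 0.3969.
t* = 1.314; margin of error = 1.314 × 0.3969 = 0.5215.
2.4 ± 0.5215 → (1.88, 2.92).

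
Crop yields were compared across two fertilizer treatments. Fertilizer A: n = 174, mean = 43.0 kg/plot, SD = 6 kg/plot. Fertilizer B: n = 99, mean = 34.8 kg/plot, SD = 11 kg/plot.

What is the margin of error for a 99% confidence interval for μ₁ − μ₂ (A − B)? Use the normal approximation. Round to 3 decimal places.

SE₁ = s₁/√n₁ = 6/√174 = 0.4549; SE₂ = 11/√99 = 1.1055.
Independent samples, unequal variances: SE_diff = √(SE₁² + SE₂²) = √(0.20693401 + 1.22213025) = 1.1954.
z* = 2.576, so margin of error = 2.576 × 1.1954 = 3.0794.

3.079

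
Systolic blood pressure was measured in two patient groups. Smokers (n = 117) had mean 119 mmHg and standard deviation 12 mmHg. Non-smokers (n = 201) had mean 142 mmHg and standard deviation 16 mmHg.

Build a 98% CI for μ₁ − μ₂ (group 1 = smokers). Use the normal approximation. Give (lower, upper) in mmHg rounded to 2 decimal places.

Per-group SEs: s₁/√n₁ = 12/√117 = 1.1094, s₂/√n₂ = 16/√201 = 1.1286.
Unpooled SE of the difference: √(1.23076836 + 1.27373796) = 1.5826.
Margin of error = z* · SE = 2.326 × 1.5826 = 3.6811.
x̄₁ − x̄₂ = 119 − 142 = -23.0000.
CI: -23.0000 ± 3.6811 = (-26.68, -19.32).

(-26.68, -19.32)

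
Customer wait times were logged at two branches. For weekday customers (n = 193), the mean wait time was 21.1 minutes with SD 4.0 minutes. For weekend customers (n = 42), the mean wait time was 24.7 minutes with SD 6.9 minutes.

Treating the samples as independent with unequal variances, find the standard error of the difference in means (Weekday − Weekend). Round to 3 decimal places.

1.103

Per-group SEs: s₁/√n₁ = 4.0/√193 = 0.2879, s₂/√n₂ = 6.9/√42 = 1.0647.
Unpooled SE of the difference: √(0.08288641 + 1.13358609) = 1.1029.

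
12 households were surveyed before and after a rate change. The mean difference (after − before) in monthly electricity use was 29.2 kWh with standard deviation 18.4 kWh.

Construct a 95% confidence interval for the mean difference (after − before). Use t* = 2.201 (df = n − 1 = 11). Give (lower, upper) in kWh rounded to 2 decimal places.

(17.51, 40.89)

Paired design: SE = s_d/√n = 18.4/√12 = 5.3116.
t* = 2.201; margin of error = 2.201 × 5.3116 = 11.6908.
29.2 ± 11.6908 → (17.51, 40.89).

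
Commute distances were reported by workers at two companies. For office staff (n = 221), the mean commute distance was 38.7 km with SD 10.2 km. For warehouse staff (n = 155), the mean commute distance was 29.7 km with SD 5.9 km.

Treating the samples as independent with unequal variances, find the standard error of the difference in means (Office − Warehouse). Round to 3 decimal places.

0.834

Per-group SEs: s₁/√n₁ = 10.2/√221 = 0.6861, s₂/√n₂ = 5.9/√155 = 0.4739.
Unpooled SE of the difference: √(0.47073321 + 0.22458121) = 0.8339.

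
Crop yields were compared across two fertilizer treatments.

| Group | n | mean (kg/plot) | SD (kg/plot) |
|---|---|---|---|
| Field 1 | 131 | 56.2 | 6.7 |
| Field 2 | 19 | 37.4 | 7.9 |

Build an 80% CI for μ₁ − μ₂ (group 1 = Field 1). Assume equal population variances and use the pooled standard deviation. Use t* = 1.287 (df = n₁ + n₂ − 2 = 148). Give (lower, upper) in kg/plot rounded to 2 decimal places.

(16.63, 20.97)

Pooled variance s_p² = [130·6.7² + 18·7.9²] / (131+19−2) = 47.0208, so s_p = 6.8572.
SE_diff = s_p·√(1/n₁ + 1/n₂) = 6.8572·√(1/131 + 1/19) = 1.6834.
t* = 1.287; margin = 1.287 × 1.6834 = 2.1665.
Difference = 56.2 − 37.4 = 18.8000.
18.8000 ± 2.1665 → (16.63, 20.97).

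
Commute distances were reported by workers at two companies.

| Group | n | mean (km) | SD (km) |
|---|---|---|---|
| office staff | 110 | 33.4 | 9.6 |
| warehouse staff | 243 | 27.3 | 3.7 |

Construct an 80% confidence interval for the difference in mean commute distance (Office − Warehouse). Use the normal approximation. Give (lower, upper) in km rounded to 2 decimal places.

(4.89, 7.31)

Standard errors of each mean: 9.6/√110 = 0.9153 and 3.7/√243 = 0.2374.
SE(x̄₁ − x̄₂) = √(0.9153² + 0.2374²) = 0.9456 for independent samples with unequal variances.
With z* = 1.282, the margin is 1.282 × 0.9456 = 1.2123.
x̄₁ − x̄₂ = 33.4 − 27.3 = 6.1000; the interval is 6.1000 ± 1.2123 = (4.89, 7.31).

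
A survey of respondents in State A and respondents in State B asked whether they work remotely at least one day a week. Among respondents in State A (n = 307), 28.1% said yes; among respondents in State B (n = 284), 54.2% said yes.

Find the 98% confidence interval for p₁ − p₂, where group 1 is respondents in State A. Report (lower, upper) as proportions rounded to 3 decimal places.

Each SE is √(p̂(1−p̂)/n): √(0.2810·0.7190/307) = 0.02565 and √(0.5420·0.4580/284) = 0.02956.
SE(p̂₁ − p̂₂) = √(SE₁² + SE₂²) = √(0.0006579225 + 0.0008737936) = 0.03914, since the two samples are independent.
At 98% confidence z* = 2.326; margin = 2.326 × 0.03914 = 0.09104.
The difference is 0.2810 − 0.5420 = -0.2610, so the interval is -0.2610 ± 0.09104 = (-0.352, -0.170).

(-0.352, -0.170)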